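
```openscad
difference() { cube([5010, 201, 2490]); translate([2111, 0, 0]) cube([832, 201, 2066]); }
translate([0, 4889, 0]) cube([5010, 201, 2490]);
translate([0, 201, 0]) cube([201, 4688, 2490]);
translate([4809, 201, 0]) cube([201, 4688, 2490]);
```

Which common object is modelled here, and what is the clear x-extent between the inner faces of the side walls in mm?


A single room. The interior width is 4608 mm.

Four walls enclosing a rectangle with a door in the front wall — a room. Outside width 5010 minus two 201 mm walls gives 4608 mm.


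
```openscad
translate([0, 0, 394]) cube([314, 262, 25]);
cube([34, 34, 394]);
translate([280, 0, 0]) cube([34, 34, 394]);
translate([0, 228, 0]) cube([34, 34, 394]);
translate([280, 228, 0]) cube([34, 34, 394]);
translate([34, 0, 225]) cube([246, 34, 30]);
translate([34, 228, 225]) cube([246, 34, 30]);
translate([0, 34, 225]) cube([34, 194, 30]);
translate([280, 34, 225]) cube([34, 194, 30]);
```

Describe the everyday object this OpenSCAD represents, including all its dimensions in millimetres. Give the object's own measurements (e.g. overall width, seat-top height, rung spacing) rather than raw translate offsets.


A four-legged stool. The seat is a 314×262×25 mm slab whose top surface is at z = 419 mm; four square legs, each 34×34 mm in cross-section, run from the floor (z = 0) to the underside of the seat, each flush with a corner of the seat. Four stretchers, 34 mm wide and 30 mm tall, connect adjacent legs with their undersides at z = 225 mm, each running between the inner faces of the legs it joins and aligned with the legs' outer faces on the other axis.


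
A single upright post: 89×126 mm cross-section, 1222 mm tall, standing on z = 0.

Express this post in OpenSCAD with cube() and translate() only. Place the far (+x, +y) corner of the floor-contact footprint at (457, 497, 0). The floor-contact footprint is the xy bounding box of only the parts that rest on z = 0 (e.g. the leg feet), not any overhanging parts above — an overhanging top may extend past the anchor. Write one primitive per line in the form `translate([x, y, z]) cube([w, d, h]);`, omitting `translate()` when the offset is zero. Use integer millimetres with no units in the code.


translate([368, 371, 0]) cube([89, 126, 1222]);


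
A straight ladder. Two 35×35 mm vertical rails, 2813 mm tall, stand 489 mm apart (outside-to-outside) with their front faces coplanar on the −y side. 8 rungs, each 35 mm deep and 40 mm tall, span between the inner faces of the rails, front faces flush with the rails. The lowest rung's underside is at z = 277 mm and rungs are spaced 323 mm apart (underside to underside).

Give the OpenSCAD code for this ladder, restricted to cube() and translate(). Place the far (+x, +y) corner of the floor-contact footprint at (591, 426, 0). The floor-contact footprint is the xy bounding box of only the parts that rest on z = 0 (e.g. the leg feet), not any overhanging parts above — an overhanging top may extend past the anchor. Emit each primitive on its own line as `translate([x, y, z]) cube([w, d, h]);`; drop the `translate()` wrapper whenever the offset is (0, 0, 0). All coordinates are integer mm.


// rung span = 489 - 2*35 = 419
// rung[k] z = 277 + k*323
translate([102, 391, 0]) cube([35, 35, 2813]);
translate([556, 391, 0]) cube([35, 35, 2813]);
translate([137, 391, 277]) cube([419, 35, 40]);
translate([137, 391, 600]) cube([419, 35, 40]);
translate([137, 391, 923]) cube([419, 35, 40]);
translate([137, 391, 1246]) cube([419, 35, 40]);
translate([137, 391, 1569]) cube([419, 35, 40]);
translate([137, 391, 1892]) cube([419, 35, 40]);
translate([137, 391, 2215]) cube([419, 35, 40]);
translate([137, 391, 2538]) cube([419, 35, 40]);


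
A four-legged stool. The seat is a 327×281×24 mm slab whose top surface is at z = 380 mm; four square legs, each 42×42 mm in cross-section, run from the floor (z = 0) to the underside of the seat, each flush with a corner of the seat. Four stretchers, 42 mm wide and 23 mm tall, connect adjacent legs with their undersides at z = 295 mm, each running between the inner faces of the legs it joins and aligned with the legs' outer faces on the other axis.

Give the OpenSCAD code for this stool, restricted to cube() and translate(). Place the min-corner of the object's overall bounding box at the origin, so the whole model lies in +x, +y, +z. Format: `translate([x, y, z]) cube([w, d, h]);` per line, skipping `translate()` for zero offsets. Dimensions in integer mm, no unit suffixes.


// leg_h = 380 - 24 = 356
// stretcher span = 327 - 2*42 = 243
translate([0, 0, 356]) cube([327, 281, 24]);
cube([42, 42, 356]);
translate([285, 0, 0]) cube([42, 42, 356]);
translate([0, 239, 0]) cube([42, 42, 356]);
translate([285, 239, 0]) cube([42, 42, 356]);
translate([42, 0, 295]) cube([243, 42, 23]);
translate([42, 239, 295]) cube([243, 42, 23]);
translate([0, 42, 295]) cube([42, 197, 23]);
translate([285, 42, 295]) cube([42, 197, 23]);


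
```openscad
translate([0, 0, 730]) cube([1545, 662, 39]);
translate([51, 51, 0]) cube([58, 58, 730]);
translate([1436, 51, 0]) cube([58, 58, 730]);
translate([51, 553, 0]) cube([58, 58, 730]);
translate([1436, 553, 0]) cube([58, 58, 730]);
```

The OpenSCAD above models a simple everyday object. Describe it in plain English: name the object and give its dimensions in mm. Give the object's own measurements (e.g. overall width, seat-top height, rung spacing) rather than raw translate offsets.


A rectangular dining table. The top is 1545×662×39 mm with its upper surface at z = 769 mm. It stands on four 58×58 mm square legs, each inset 51 mm from the nearest pair of top edges, running from the floor to the underside of the top.


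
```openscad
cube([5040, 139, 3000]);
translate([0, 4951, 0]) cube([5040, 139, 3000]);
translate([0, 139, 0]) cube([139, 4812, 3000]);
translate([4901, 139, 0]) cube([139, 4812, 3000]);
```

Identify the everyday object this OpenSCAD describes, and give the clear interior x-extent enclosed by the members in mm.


A house (or room) frame. The interior width is 4762 mm.

Four 3000 mm walls enclosing a rectangle with no floor or roof — a room or house frame. Outside width is 5040 mm and wall thickness is 139 mm, so the interior width is 5040 − 2 × 139 = 4762 mm.


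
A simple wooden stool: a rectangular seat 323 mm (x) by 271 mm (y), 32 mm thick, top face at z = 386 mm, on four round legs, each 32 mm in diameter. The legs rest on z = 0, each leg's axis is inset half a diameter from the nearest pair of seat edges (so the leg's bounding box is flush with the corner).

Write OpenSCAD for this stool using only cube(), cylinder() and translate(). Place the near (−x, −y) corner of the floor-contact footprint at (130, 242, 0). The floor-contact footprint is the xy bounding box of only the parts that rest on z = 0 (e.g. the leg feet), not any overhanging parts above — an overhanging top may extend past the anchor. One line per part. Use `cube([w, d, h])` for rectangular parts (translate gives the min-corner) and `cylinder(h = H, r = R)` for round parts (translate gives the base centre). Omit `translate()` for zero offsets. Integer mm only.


translate([130, 242, 354]) cube([323, 271, 32]);
translate([146, 258, 0]) cylinder(h = 354, r = 16);
translate([437, 258, 0]) cylinder(h = 354, r = 16);
translate([146, 497, 0]) cylinder(h = 354, r = 16);
translate([437, 497, 0]) cylinder(h = 354, r = 16);


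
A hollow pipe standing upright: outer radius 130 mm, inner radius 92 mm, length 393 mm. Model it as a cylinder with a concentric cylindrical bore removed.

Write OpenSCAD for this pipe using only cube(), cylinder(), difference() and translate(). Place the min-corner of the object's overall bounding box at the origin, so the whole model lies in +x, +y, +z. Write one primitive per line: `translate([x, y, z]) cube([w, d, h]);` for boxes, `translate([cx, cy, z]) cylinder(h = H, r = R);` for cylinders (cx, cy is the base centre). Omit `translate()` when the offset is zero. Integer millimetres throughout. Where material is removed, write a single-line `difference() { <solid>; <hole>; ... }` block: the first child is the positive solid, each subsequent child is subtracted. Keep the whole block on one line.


difference() { translate([130, 130, 0]) cylinder(h = 393, r = 130); translate([130, 130, 0]) cylinder(h = 393, r = 92); }


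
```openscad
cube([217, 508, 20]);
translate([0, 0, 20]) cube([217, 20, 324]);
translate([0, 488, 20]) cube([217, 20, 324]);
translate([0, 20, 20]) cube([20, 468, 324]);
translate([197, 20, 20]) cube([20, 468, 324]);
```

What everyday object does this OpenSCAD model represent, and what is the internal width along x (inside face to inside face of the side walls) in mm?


An open box. The internal width is 177 mm.

A 217×508 base slab with four walls standing on it — an open box. The base is 217 mm wide and the walls are 20 mm thick, so the internal width is 217 − 2 × 20 = 177 mm.


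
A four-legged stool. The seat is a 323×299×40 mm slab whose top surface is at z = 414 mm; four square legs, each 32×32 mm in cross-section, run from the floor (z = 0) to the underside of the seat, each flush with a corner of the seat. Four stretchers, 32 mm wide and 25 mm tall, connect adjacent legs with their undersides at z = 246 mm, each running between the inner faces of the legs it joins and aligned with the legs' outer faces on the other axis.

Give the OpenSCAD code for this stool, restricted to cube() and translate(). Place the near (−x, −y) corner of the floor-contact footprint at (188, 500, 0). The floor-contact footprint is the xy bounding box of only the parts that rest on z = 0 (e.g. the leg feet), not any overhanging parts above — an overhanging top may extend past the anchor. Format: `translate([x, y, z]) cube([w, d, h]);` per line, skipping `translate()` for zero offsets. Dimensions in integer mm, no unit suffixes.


translate([188, 500, 374]) cube([323, 299, 40]);
translate([188, 500, 0]) cube([32, 32, 374]);
translate([479, 500, 0]) cube([32, 32, 374]);
translate([188, 767, 0]) cube([32, 32, 374]);
translate([479, 767, 0]) cube([32, 32, 374]);
translate([220, 500, 246]) cube([259, 32, 25]);
translate([220, 767, 246]) cube([259, 32, 25]);
translate([188, 532, 246]) cube([32, 235, 25]);
translate([479, 532, 246]) cube([32, 235, 25]);


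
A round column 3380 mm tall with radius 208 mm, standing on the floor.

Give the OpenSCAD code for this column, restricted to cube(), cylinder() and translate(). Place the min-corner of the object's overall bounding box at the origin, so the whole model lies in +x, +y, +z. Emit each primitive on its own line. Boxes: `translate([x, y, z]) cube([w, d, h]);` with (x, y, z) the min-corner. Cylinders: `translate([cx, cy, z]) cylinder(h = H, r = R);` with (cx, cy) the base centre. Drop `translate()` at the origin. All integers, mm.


translate([208, 208, 0]) cylinder(h = 3380, r = 208);


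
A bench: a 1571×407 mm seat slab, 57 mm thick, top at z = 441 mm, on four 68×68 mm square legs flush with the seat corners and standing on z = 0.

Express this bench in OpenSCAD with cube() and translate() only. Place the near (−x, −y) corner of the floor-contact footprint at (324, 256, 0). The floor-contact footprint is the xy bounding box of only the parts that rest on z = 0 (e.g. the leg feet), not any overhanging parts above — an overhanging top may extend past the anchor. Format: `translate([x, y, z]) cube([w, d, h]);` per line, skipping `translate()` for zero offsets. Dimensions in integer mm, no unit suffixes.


translate([324, 256, 384]) cube([1571, 407, 57]);
translate([324, 256, 0]) cube([68, 68, 384]);
translate([324, 595, 0]) cube([68, 68, 384]);
translate([1827, 256, 0]) cube([68, 68, 384]);
translate([1827, 595, 0]) cube([68, 68, 384]);


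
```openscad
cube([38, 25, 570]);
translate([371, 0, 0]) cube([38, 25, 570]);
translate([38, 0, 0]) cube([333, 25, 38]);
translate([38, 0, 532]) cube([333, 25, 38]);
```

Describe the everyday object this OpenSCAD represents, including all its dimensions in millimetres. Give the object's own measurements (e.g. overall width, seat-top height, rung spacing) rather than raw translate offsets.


A rectangular picture frame lying in the x–z plane (depth along y). The opening is 333 mm wide (x) by 494 mm tall (z), surrounded by a border 38 mm wide on all four sides. The frame is 25 mm deep and is made of two full-height vertical stiles with two horizontal rails fitted between them.


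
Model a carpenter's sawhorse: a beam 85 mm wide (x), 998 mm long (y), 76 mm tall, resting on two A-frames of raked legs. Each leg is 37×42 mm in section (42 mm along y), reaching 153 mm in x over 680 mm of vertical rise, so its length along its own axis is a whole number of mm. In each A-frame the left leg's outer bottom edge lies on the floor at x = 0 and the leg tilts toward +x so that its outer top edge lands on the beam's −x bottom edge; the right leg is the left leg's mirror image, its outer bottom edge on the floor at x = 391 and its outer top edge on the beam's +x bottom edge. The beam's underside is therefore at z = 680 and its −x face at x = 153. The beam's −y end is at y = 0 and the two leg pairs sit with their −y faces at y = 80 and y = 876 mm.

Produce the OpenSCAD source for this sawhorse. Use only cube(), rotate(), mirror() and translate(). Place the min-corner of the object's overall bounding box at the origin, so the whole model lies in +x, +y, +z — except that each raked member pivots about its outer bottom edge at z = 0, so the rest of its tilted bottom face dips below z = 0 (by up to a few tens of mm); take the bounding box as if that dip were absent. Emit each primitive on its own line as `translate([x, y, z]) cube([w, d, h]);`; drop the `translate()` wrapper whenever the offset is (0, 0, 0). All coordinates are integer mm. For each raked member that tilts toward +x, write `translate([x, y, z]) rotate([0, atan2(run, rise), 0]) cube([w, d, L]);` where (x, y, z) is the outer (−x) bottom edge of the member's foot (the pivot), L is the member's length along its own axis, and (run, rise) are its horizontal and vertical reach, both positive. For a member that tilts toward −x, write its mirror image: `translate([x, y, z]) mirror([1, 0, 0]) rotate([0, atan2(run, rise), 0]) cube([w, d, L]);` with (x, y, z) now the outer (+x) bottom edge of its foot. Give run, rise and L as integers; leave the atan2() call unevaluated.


translate([153, 0, 680]) cube([85, 998, 76]);
translate([0, 80, 0]) rotate([0, atan2(153, 680), 0]) cube([37, 42, 697]);
translate([391, 80, 0]) mirror([1, 0, 0]) rotate([0, atan2(153, 680), 0]) cube([37, 42, 697]);
translate([0, 876, 0]) rotate([0, atan2(153, 680), 0]) cube([37, 42, 697]);
translate([391, 876, 0]) mirror([1, 0, 0]) rotate([0, atan2(153, 680), 0]) cube([37, 42, 697]);


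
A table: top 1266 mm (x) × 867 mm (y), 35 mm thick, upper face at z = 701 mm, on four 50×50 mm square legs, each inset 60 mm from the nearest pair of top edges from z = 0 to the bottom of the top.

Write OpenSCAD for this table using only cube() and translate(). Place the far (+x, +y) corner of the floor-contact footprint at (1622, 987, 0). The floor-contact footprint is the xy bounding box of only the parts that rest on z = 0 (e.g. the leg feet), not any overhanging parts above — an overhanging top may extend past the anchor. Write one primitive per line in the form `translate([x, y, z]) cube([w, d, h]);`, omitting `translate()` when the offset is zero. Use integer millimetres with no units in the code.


translate([416, 180, 666]) cube([1266, 867, 35]);
translate([476, 240, 0]) cube([50, 50, 666]);
translate([1572, 240, 0]) cube([50, 50, 666]);
translate([476, 937, 0]) cube([50, 50, 666]);
translate([1572, 937, 0]) cube([50, 50, 666]);


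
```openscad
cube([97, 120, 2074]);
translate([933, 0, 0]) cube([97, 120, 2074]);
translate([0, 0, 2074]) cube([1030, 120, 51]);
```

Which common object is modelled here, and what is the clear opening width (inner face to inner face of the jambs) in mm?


A door frame. The clear opening width is 836 mm.

Two 2074 mm tall posts with a header on top — a door frame. The left jamb is 97 mm wide at x = 0; the right jamb starts at x = 933. The clear opening is 933 − 97 = 836 mm.


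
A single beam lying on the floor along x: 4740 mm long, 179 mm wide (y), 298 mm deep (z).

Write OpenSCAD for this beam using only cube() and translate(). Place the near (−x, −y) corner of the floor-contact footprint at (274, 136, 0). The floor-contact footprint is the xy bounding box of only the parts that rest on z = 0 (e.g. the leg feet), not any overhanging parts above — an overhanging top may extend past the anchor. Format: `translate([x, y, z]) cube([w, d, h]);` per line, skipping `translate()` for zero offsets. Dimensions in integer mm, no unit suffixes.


translate([274, 136, 0]) cube([4740, 179, 298]);


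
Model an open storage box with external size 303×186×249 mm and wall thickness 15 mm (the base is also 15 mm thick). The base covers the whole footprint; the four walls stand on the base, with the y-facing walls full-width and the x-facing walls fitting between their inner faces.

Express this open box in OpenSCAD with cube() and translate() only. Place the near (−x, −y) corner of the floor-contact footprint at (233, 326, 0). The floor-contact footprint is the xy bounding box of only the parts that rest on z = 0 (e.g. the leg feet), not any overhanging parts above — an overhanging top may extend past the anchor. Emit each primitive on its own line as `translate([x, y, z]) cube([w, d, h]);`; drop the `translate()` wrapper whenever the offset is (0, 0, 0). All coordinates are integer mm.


translate([233, 326, 0]) cube([303, 186, 15]);
translate([233, 326, 15]) cube([303, 15, 234]);
translate([233, 497, 15]) cube([303, 15, 234]);
translate([233, 341, 15]) cube([15, 156, 234]);
translate([521, 341, 15]) cube([15, 156, 234]);


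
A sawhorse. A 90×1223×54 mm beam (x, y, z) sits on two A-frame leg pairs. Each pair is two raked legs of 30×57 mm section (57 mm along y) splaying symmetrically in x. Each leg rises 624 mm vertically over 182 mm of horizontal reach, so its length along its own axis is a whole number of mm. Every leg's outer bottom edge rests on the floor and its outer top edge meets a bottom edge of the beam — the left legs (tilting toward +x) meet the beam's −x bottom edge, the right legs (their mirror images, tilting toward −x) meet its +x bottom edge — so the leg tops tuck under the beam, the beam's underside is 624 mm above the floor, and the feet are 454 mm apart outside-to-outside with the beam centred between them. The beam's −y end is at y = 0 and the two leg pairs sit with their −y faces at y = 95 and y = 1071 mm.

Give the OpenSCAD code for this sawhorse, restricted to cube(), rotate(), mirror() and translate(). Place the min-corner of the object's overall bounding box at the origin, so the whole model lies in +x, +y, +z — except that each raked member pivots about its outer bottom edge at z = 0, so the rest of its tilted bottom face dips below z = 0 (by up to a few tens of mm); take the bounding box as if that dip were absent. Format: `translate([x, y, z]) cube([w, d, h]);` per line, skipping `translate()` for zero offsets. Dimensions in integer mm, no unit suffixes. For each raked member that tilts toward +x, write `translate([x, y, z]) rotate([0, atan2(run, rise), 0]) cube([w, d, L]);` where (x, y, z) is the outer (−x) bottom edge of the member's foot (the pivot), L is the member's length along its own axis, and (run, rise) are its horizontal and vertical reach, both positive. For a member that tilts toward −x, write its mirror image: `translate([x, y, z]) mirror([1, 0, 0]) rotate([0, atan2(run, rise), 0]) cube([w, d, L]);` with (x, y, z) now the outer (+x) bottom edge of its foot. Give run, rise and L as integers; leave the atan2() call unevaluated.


translate([182, 0, 624]) cube([90, 1223, 54]);
translate([0, 95, 0]) rotate([0, atan2(182, 624), 0]) cube([30, 57, 650]);
translate([454, 95, 0]) mirror([1, 0, 0]) rotate([0, atan2(182, 624), 0]) cube([30, 57, 650]);
translate([0, 1071, 0]) rotate([0, atan2(182, 624), 0]) cube([30, 57, 650]);
translate([454, 1071, 0]) mirror([1, 0, 0]) rotate([0, atan2(182, 624), 0]) cube([30, 57, 650]);


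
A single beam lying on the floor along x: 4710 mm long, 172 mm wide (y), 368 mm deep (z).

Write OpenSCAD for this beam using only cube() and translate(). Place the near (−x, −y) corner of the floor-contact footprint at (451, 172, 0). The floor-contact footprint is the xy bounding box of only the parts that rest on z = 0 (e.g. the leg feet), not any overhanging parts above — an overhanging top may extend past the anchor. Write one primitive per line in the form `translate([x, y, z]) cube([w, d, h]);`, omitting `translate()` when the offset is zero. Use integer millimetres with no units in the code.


translate([451, 172, 0]) cube([4710, 172, 368]);


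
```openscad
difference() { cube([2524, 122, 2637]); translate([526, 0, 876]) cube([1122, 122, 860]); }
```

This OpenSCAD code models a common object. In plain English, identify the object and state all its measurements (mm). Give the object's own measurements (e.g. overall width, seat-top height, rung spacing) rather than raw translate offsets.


A wall 2524 mm long (x), 122 mm thick (y), 2637 mm tall, with a rectangular window opening cut through it. The opening is 1122 mm wide and 860 mm tall; its sill is at z = 876 mm and its near (−x) edge is 526 mm from the wall's −x end. The opening passes through the full wall thickness.


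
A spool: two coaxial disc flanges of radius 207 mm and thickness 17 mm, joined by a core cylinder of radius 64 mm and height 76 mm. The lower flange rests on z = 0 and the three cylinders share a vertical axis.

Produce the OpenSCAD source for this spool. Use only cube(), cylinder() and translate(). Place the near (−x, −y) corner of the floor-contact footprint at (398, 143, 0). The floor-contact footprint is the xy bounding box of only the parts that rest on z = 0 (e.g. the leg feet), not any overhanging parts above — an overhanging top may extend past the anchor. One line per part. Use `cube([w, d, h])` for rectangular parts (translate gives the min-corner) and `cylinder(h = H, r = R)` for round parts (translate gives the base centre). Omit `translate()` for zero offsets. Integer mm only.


translate([605, 350, 0]) cylinder(h = 17, r = 207);
translate([605, 350, 17]) cylinder(h = 76, r = 64);
translate([605, 350, 93]) cylinder(h = 17, r = 207);


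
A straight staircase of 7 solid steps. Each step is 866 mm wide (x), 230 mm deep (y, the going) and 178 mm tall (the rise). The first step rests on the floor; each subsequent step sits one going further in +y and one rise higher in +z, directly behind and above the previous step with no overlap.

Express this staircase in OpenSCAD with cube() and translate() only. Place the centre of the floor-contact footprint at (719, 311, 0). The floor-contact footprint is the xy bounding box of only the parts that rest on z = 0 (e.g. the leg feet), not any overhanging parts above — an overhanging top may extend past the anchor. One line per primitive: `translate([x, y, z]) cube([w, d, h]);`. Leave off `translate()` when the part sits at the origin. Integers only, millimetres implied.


translate([286, 196, 0]) cube([866, 230, 178]);
translate([286, 426, 178]) cube([866, 230, 178]);
translate([286, 656, 356]) cube([866, 230, 178]);
translate([286, 886, 534]) cube([866, 230, 178]);
translate([286, 1116, 712]) cube([866, 230, 178]);
translate([286, 1346, 890]) cube([866, 230, 178]);
translate([286, 1576, 1068]) cube([866, 230, 178]);


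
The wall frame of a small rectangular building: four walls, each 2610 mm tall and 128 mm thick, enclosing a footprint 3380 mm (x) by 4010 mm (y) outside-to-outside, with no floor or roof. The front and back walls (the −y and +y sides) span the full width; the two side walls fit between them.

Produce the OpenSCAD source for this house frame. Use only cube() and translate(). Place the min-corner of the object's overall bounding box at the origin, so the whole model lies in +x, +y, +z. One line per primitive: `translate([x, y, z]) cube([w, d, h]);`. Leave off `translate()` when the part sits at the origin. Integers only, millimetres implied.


cube([3380, 128, 2610]);
translate([0, 3882, 0]) cube([3380, 128, 2610]);
translate([0, 128, 0]) cube([128, 3754, 2610]);
translate([3252, 128, 0]) cube([128, 3754, 2610]);


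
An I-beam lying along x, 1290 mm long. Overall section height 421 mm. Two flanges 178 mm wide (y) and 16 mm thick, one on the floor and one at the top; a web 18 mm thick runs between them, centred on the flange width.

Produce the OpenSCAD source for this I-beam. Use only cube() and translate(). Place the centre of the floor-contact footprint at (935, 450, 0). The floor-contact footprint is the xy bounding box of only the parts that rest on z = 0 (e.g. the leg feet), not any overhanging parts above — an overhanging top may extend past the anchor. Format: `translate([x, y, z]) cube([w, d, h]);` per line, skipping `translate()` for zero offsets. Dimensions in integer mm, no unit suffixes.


translate([290, 361, 0]) cube([1290, 178, 16]);
translate([290, 441, 16]) cube([1290, 18, 389]);
translate([290, 361, 405]) cube([1290, 178, 16]);


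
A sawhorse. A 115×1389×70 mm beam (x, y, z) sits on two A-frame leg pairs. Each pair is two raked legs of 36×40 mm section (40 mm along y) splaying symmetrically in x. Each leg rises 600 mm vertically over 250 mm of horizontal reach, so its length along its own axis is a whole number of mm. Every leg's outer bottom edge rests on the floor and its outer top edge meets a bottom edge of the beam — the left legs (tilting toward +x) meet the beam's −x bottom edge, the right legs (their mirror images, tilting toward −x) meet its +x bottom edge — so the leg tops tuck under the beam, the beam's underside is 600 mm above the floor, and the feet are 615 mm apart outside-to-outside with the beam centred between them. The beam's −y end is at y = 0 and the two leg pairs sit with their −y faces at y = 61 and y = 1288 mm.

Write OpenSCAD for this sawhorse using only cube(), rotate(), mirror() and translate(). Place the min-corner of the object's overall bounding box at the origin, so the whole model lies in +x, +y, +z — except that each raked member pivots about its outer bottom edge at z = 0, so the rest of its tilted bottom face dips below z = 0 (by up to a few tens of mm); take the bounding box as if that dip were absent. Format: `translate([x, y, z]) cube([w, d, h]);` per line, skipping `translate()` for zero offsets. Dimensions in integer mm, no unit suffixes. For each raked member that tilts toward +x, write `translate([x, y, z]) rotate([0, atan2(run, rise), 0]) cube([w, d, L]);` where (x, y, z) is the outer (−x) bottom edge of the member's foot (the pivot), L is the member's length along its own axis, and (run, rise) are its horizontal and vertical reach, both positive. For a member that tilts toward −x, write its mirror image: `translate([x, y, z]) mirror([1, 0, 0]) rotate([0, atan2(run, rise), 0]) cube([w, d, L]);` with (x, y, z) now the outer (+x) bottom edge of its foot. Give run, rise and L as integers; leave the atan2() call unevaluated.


translate([250, 0, 600]) cube([115, 1389, 70]);
translate([0, 61, 0]) rotate([0, atan2(250, 600), 0]) cube([36, 40, 650]);
translate([615, 61, 0]) mirror([1, 0, 0]) rotate([0, atan2(250, 600), 0]) cube([36, 40, 650]);
translate([0, 1288, 0]) rotate([0, atan2(250, 600), 0]) cube([36, 40, 650]);
translate([615, 1288, 0]) mirror([1, 0, 0]) rotate([0, atan2(250, 600), 0]) cube([36, 40, 650]);


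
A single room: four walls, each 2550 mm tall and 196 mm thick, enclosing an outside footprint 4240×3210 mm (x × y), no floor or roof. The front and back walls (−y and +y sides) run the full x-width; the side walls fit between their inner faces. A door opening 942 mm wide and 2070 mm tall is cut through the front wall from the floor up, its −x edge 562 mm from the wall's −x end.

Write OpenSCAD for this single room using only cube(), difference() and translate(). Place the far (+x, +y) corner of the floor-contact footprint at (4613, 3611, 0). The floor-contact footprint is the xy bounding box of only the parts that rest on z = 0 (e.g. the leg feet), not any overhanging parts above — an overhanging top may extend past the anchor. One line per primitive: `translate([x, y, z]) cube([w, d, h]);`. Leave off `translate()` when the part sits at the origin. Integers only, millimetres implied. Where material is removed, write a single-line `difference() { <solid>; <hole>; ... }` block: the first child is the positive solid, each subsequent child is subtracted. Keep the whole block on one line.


difference() { translate([373, 401, 0]) cube([4240, 196, 2550]); translate([935, 401, 0]) cube([942, 196, 2070]); }
translate([373, 3415, 0]) cube([4240, 196, 2550]);
translate([373, 597, 0]) cube([196, 2818, 2550]);
translate([4417, 597, 0]) cube([196, 2818, 2550]);


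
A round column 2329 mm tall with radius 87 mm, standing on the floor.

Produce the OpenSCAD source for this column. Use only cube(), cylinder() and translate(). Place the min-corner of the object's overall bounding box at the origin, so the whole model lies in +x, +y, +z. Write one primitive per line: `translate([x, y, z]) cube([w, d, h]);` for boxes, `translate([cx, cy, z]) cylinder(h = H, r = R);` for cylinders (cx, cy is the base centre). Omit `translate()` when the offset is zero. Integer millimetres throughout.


translate([87, 87, 0]) cylinder(h = 2329, r = 87);


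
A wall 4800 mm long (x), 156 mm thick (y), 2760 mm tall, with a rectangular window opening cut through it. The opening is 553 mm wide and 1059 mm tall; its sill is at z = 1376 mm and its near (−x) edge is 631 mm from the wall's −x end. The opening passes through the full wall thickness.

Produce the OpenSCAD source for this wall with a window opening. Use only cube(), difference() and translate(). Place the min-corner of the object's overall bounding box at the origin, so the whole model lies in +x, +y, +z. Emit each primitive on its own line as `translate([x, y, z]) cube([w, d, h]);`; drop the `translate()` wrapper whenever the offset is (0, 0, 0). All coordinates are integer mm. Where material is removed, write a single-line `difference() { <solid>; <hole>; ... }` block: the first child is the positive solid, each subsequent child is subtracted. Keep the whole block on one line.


difference() { cube([4800, 156, 2760]); translate([631, 0, 1376]) cube([553, 156, 1059]); }


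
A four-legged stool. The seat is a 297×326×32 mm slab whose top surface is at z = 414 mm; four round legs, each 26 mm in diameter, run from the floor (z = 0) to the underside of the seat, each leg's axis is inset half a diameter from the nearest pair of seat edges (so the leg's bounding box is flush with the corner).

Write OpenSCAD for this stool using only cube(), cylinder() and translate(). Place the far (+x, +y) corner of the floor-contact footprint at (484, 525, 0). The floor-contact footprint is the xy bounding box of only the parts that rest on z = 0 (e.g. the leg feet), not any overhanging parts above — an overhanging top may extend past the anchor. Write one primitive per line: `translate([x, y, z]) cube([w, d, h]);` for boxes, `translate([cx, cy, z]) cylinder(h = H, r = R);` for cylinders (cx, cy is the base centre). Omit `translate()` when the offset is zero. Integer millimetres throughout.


translate([187, 199, 382]) cube([297, 326, 32]);
translate([200, 212, 0]) cylinder(h = 382, r = 13);
translate([471, 212, 0]) cylinder(h = 382, r = 13);
translate([200, 512, 0]) cylinder(h = 382, r = 13);
translate([471, 512, 0]) cylinder(h = 382, r = 13);


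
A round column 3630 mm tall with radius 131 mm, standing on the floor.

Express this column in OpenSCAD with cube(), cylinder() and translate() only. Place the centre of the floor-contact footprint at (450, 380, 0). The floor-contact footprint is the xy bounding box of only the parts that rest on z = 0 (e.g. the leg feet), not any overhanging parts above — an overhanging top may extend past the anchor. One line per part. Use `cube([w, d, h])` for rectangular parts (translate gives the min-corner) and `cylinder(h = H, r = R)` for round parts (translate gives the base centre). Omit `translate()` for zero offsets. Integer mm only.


translate([450, 380, 0]) cylinder(h = 3630, r = 131);


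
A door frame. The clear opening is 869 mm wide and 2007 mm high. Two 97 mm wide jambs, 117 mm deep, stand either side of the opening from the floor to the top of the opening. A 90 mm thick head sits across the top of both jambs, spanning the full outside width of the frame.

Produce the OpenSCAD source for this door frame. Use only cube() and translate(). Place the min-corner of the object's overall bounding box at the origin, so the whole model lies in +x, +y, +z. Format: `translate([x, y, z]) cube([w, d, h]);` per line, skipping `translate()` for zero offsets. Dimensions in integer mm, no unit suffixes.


cube([97, 117, 2007]);
translate([966, 0, 0]) cube([97, 117, 2007]);
translate([0, 0, 2007]) cube([1063, 117, 90]);


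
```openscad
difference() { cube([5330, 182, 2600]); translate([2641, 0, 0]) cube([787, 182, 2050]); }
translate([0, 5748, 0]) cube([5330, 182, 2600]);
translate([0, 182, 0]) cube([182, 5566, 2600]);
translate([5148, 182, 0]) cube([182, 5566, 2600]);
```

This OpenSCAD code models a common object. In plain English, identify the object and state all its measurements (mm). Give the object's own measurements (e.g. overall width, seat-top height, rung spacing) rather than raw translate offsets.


A single room: four walls, each 2600 mm tall and 182 mm thick, enclosing an outside footprint 5330×5930 mm (x × y), no floor or roof. The front and back walls (−y and +y sides) run the full x-width; the side walls fit between their inner faces. A door opening 787 mm wide and 2050 mm tall is cut through the front wall from the floor up, its −x edge 2641 mm from the wall's −x end.


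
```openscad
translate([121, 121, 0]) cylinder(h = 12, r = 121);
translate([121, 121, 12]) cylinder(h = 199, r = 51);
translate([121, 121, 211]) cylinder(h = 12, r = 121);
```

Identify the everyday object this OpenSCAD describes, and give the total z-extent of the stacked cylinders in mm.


A spool. The overall height is 223 mm.

Three coaxial cylinders, large–small–large — a spool. Two 12 mm flanges and a 199 mm core give 12 + 199 + 12 = 223 mm.


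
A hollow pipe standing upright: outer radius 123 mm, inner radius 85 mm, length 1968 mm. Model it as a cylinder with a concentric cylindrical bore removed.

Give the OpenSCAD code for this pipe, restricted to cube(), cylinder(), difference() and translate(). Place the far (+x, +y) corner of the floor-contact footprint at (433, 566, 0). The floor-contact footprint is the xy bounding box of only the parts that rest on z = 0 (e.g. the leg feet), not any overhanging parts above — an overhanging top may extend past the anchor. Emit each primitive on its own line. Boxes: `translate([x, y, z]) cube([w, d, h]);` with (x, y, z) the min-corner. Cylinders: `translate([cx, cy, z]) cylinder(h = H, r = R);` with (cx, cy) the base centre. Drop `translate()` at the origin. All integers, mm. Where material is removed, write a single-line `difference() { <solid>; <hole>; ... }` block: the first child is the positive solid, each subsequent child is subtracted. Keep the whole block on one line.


difference() { translate([310, 443, 0]) cylinder(h = 1968, r = 123); translate([310, 443, 0]) cylinder(h = 1968, r = 85); }


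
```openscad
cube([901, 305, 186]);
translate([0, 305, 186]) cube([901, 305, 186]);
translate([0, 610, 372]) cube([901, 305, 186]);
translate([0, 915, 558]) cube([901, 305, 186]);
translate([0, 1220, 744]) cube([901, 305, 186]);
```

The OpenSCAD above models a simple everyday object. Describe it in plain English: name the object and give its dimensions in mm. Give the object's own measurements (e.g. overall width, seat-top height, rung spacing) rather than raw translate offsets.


A straight staircase of 5 solid steps. Each step is 901 mm wide (x), 305 mm deep (y, the going) and 186 mm tall (the rise). The first step rests on the floor; each subsequent step sits one going further in +y and one rise higher in +z, directly behind and above the previous step with no overlap.


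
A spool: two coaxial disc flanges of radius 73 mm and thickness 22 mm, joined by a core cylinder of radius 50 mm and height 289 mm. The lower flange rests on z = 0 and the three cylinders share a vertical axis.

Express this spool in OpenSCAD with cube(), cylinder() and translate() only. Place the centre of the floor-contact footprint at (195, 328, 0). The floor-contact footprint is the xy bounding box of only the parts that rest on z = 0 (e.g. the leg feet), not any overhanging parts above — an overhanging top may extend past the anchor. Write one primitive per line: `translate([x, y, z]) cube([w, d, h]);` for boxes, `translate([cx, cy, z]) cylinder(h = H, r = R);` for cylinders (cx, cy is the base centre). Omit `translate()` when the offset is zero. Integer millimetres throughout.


translate([195, 328, 0]) cylinder(h = 22, r = 73);
translate([195, 328, 22]) cylinder(h = 289, r = 50);
translate([195, 328, 311]) cylinder(h = 22, r = 73);


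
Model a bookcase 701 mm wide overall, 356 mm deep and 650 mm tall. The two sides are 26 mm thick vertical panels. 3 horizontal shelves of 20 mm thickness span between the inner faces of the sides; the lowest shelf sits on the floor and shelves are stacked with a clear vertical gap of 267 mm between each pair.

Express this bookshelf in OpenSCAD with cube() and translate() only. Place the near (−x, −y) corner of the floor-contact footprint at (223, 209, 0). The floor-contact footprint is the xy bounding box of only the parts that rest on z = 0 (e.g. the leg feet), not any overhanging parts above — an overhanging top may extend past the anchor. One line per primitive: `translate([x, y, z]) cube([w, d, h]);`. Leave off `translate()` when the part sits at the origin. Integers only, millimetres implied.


translate([223, 209, 0]) cube([26, 356, 650]);
translate([898, 209, 0]) cube([26, 356, 650]);
translate([249, 209, 0]) cube([649, 356, 20]);
translate([249, 209, 287]) cube([649, 356, 20]);
translate([249, 209, 574]) cube([649, 356, 20]);


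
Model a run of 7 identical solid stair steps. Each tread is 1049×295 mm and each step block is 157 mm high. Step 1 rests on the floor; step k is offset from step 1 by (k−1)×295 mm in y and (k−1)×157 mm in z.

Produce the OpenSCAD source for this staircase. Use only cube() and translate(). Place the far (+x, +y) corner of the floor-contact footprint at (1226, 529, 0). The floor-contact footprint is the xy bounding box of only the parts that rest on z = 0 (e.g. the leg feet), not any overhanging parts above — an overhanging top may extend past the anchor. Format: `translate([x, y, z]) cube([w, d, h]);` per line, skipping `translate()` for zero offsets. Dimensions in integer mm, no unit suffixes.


translate([177, 234, 0]) cube([1049, 295, 157]);
translate([177, 529, 157]) cube([1049, 295, 157]);
translate([177, 824, 314]) cube([1049, 295, 157]);
translate([177, 1119, 471]) cube([1049, 295, 157]);
translate([177, 1414, 628]) cube([1049, 295, 157]);
translate([177, 1709, 785]) cube([1049, 295, 157]);
translate([177, 2004, 942]) cube([1049, 295, 157]);


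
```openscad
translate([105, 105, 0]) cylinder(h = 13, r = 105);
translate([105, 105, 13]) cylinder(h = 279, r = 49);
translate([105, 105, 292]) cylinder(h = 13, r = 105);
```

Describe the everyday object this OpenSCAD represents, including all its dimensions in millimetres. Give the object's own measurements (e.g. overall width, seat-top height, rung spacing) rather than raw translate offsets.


A spool: two coaxial disc flanges of radius 105 mm and thickness 13 mm, joined by a core cylinder of radius 49 mm and height 279 mm. The lower flange rests on z = 0 and the three cylinders share a vertical axis.
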